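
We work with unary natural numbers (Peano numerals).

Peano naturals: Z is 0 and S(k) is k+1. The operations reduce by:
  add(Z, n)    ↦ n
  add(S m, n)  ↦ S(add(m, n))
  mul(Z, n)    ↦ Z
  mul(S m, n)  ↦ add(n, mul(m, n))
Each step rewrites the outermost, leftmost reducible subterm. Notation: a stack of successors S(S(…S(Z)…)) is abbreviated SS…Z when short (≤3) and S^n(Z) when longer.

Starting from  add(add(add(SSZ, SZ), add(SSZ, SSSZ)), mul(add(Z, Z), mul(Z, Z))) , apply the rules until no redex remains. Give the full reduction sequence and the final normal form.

Answer: normal form = S^8(Z)  (in 21 steps)

Derivation:
  start: add(add(add(SSZ, SZ), add(SSZ, SSSZ)), mul(add(Z, Z), mul(Z, Z)))
  step 1: add(add(S(add(SZ, SZ)), add(SSZ, SSSZ)), mul(add(Z, Z), mul(Z, Z)))
  step 2: add(S(add(add(SZ, SZ), add(SSZ, SSSZ))), mul(add(Z, Z), mul(Z, Z)))
  step 3: S(add(add(add(SZ, SZ), add(SSZ, SSSZ)), mul(add(Z, Z), mul(Z, Z))))
  step 4: S(add(add(S(add(Z, SZ)), add(SSZ, SSSZ)), mul(add(Z, Z), mul(Z, Z))))
  step 5: S(add(S(add(add(Z, SZ), add(SSZ, SSSZ))), mul(add(Z, Z), mul(Z, Z))))
  step 6: S(S(add(add(add(Z, SZ), add(SSZ, SSSZ)), mul(add(Z, Z), mul(Z, Z)))))
  step 7: S(S(add(add(SZ, add(SSZ, SSSZ)), mul(add(Z, Z), mul(Z, Z)))))
  step 8: S(S(add(S(add(Z, add(SSZ, SSSZ))), mul(add(Z, Z), mul(Z, Z)))))
  step 9: S(S(S(add(add(Z, add(SSZ, SSSZ)), mul(add(Z, Z), mul(Z, Z))))))
  step 10: S(S(S(add(add(SSZ, SSSZ), mul(add(Z, Z), mul(Z, Z))))))
  step 11: S(S(S(add(S(add(SZ, SSSZ)), mul(add(Z, Z), mul(Z, Z))))))
  step 12: S(S(S(S(add(add(SZ, SSSZ), mul(add(Z, Z), mul(Z, Z)))))))
  step 13: S(S(S(S(add(S(add(Z, SSSZ)), mul(add(Z, Z), mul(Z, Z)))))))
  step 14: S(S(S(S(S(add(add(Z, SSSZ), mul(add(Z, Z), mul(Z, Z))))))))
  step 15: S(S(S(S(S(add(SSSZ, mul(add(Z, Z), mul(Z, Z))))))))
  step 16: S(S(S(S(S(S(add(SSZ, mul(add(Z, Z), mul(Z, Z)))))))))
  step 17: S(S(S(S(S(S(S(add(SZ, mul(add(Z, Z), mul(Z, Z))))))))))
  step 18: S(S(S(S(S(S(S(S(add(Z, mul(add(Z, Z), mul(Z, Z)))))))))))
  step 19: S(S(S(S(S(S(S(S(mul(add(Z, Z), mul(Z, Z))))))))))
  step 20: S(S(S(S(S(S(S(S(mul(Z, mul(Z, Z))))))))))
  step 21: S^8(Z)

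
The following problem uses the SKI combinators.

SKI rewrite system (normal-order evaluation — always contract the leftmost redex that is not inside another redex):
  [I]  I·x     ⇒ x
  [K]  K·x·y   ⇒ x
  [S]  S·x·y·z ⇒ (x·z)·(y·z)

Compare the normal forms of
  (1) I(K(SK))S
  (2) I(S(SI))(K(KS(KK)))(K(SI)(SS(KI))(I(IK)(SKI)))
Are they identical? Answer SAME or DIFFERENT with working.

Answer: DIFFERENT — A ⇓ SK, B ⇓ S(S(SKI))

Working:
Term A:
  start: I(K(SK))S
  step 1: K(SK)S
  step 2: SK

Term B:
  start: I(S(SI))(K(KS(KK)))(K(SI)(SS(KI))(I(IK)(SKI)))
  step 1: S(SI)(K(KS(KK)))(K(SI)(SS(KI))(I(IK)(SKI)))
  step 2: SI(K(SI)(SS(KI))(I(IK)(SKI)))(K(KS(KK))(K(SI)(SS(KI))(I(IK)(SKI))))
  step 3: I(K(KS(KK))(K(SI)(SS(KI))(I(IK)(SKI))))(K(SI)(SS(KI))(I(IK)(SKI))(K(KS(KK))(K(SI)(SS(KI))(I(IK)(SKI)))))
  step 4: K(KS(KK))(K(SI)(SS(KI))(I(IK)(SKI)))(K(SI)(SS(KI))(I(IK)(SKI))(K(KS(KK))(K(SI)(SS(KI))(I(IK)(SKI)))))
  step 5: KS(KK)(K(SI)(SS(KI))(I(IK)(SKI))(K(KS(KK))(K(SI)(SS(KI))(I(IK)(SKI)))))
  step 6: S(K(SI)(SS(KI))(I(IK)(SKI))(K(KS(KK))(K(SI)(SS(KI))(I(IK)(SKI)))))
  step 7: S(SI(I(IK)(SKI))(K(KS(KK))(K(SI)(SS(KI))(I(IK)(SKI)))))
  step 8: S(I(K(KS(KK))(K(SI)(SS(KI))(I(IK)(SKI))))(I(IK)(SKI)(K(KS(KK))(K(SI)(SS(KI))(I(IK)(SKI))))))
  step 9: S(K(KS(KK))(K(SI)(SS(KI))(I(IK)(SKI)))(I(IK)(SKI)(K(KS(KK))(K(SI)(SS(KI))(I(IK)(SKI))))))
  step 10: S(KS(KK)(I(IK)(SKI)(K(KS(KK))(K(SI)(SS(KI))(I(IK)(SKI))))))
  step 11: S(S(I(IK)(SKI)(K(KS(KK))(K(SI)(SS(KI))(I(IK)(SKI))))))
  step 12: S(S(IK(SKI)(K(KS(KK))(K(SI)(SS(KI))(I(IK)(SKI))))))
  step 13: S(S(K(SKI)(K(KS(KK))(K(SI)(SS(KI))(I(IK)(SKI))))))
  step 14: S(S(SKI))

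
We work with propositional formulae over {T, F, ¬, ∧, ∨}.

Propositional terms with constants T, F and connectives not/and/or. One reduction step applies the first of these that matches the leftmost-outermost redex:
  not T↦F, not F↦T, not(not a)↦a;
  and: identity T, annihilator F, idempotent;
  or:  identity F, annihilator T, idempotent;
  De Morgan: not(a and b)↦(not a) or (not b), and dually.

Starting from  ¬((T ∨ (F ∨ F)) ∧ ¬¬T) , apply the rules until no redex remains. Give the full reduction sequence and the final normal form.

  start: ¬((T ∨ (F ∨ F)) ∧ ¬¬T)
  →1  ¬(T ∨ (F ∨ F)) ∨ ¬¬¬T
  →2  (¬T ∧ ¬(F ∨ F)) ∨ ¬¬¬T
  →3  (F ∧ ¬(F ∨ F)) ∨ ¬¬¬T
  →4  F ∨ ¬¬¬T
  →5  ¬¬¬T
  →6  ¬T
  →7  F

Answer: normal form = F  (in 7 steps)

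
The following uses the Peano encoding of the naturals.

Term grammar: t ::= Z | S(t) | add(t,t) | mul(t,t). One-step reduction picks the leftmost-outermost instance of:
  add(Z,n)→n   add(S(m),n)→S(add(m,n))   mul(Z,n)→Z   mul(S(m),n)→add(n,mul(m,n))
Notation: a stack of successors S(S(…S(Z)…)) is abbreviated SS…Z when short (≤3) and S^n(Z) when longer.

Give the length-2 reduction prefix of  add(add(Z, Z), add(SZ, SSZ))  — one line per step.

  start: add(add(Z, Z), add(SZ, SSZ))
  step 1: add(Z, add(SZ, SSZ))
  step 2: add(SZ, SSZ)

Answer: after 2 steps: add(SZ, SSZ)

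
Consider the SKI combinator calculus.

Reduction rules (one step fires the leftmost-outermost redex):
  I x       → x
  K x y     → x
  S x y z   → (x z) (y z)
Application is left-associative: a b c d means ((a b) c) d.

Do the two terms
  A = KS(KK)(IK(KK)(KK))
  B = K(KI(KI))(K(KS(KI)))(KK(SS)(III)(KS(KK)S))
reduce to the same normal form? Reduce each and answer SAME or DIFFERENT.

Answer: DIFFERENT — A ⇓ S(KK), B ⇓ I

Working:
Term A:
  start: KS(KK)(IK(KK)(KK))
  →1  S(IK(KK)(KK))
  →2  S(K(KK)(KK))
  →3  S(KK)

Term B:
  start: K(KI(KI))(K(KS(KI)))(KK(SS)(III)(KS(KK)S))
  →1  KI(KI)(KK(SS)(III)(KS(KK)S))
  →2  I(KK(SS)(III)(KS(KK)S))
  →3  KK(SS)(III)(KS(KK)S)
  →4  K(III)(KS(KK)S)
  →5  III
  →6  II
  →7  I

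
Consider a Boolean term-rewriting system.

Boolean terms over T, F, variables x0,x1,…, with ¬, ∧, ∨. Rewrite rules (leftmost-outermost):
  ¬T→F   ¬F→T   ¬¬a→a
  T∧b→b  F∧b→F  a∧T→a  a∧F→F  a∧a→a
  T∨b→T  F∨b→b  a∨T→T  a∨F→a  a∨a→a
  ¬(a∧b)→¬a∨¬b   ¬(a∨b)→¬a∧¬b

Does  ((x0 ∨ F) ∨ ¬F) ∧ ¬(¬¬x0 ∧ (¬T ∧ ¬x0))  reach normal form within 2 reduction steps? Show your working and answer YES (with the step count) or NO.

  start: ((x0 ∨ F) ∨ ¬F) ∧ ¬(¬¬x0 ∧ (¬T ∧ ¬x0))
  →1  (x0 ∨ ¬F) ∧ ¬(¬¬x0 ∧ (¬T ∧ ¬x0))
  →2  (x0 ∨ T) ∧ ¬(¬¬x0 ∧ (¬T ∧ ¬x0))

Answer: NO — after 2 steps the term is (x0 ∨ T) ∧ ¬(¬¬x0 ∧ (¬T ∧ ¬x0)), not yet normal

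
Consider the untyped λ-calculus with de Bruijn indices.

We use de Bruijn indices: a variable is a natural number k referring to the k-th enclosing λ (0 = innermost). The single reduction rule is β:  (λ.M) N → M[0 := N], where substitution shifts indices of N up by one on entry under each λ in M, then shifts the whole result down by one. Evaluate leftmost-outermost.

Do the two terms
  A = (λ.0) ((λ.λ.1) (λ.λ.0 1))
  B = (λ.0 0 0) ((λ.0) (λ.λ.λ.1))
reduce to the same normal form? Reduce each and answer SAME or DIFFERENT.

Answer: DIFFERENT — A ⇓ λ.λ.λ.0 1, B ⇓ λ.λ.λ.λ.1

Working:
Term A:
  start: (λ.0) ((λ.λ.1) (λ.λ.0 1))
  [1] (λ.λ.1) (λ.λ.0 1)
  [2] λ.λ.λ.0 1

Term B:
  start: (λ.0 0 0) ((λ.0) (λ.λ.λ.1))
  [1] (λ.0) (λ.λ.λ.1) ((λ.0) (λ.λ.λ.1)) ((λ.0) (λ.λ.λ.1))
  [2] (λ.λ.λ.1) ((λ.0) (λ.λ.λ.1)) ((λ.0) (λ.λ.λ.1))
  [3] (λ.λ.1) ((λ.0) (λ.λ.λ.1))
  [4] λ.(λ.0) (λ.λ.λ.1)
  [5] λ.λ.λ.λ.1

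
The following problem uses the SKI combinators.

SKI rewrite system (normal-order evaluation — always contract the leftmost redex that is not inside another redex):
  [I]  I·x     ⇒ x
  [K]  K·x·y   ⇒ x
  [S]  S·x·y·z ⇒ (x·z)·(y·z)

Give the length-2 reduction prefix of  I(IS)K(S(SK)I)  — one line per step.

Answer: after 2 steps: SK(S(SK)I)

Working:
  start: I(IS)K(S(SK)I)
  step 1: ISK(S(SK)I)
  step 2: SK(S(SK)I)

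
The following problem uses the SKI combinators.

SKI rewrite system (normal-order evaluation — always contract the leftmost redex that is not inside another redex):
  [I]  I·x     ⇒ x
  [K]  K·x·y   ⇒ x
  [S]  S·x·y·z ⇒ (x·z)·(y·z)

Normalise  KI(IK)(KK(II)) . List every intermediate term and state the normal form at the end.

Answer: normal form = K  (in 3 steps)

Derivation:
  start: KI(IK)(KK(II))
  step 1: I(KK(II))
  step 2: KK(II)
  step 3: K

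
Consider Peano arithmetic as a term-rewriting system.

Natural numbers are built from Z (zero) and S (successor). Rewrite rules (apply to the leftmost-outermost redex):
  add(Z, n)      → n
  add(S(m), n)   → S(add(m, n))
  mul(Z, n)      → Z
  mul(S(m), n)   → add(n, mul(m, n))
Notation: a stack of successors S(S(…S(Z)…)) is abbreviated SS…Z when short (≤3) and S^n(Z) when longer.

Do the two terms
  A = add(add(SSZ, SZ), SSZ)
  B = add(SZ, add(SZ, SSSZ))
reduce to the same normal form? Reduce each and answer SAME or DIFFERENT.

Answer: SAME — A ⇓ S^5(Z), B ⇓ S^5(Z)

Working:
Term A:
  start: add(add(SSZ, SZ), SSZ)
  step 1: add(S(add(SZ, SZ)), SSZ)
  step 2: S(add(add(SZ, SZ), SSZ))
  step 3: S(add(S(add(Z, SZ)), SSZ))
  step 4: S(S(add(add(Z, SZ), SSZ)))
  step 5: S(S(add(SZ, SSZ)))
  step 6: S(S(S(add(Z, SSZ))))
  step 7: S^5(Z)

Term B:
  start: add(SZ, add(SZ, SSSZ))
  step 1: S(add(Z, add(SZ, SSSZ)))
  step 2: S(add(SZ, SSSZ))
  step 3: S(S(add(Z, SSSZ)))
  step 4: S^5(Z)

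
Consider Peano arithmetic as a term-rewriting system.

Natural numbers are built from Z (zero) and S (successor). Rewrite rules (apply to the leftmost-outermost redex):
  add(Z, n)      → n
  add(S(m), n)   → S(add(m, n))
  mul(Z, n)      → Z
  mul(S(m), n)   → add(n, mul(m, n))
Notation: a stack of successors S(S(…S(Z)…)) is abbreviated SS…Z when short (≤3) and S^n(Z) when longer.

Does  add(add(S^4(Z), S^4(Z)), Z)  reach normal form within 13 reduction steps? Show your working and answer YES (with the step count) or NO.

  start: add(add(S^4(Z), S^4(Z)), Z)
  →1  add(S(add(SSSZ, S^4(Z))), Z)
  →2  S(add(add(SSSZ, S^4(Z)), Z))
  →3  S(add(S(add(SSZ, S^4(Z))), Z))
  →4  S(S(add(add(SSZ, S^4(Z)), Z)))
  →5  S(S(add(S(add(SZ, S^4(Z))), Z)))
  →6  S(S(S(add(add(SZ, S^4(Z)), Z))))
  →7  S(S(S(add(S(add(Z, S^4(Z))), Z))))
  →8  S(S(S(S(add(add(Z, S^4(Z)), Z)))))
  →9  S(S(S(S(add(S^4(Z), Z)))))
  →10  S(S(S(S(S(add(SSSZ, Z))))))
  →11  S(S(S(S(S(S(add(SSZ, Z)))))))
  →12  S(S(S(S(S(S(S(add(SZ, Z))))))))
  →13  S(S(S(S(S(S(S(S(add(Z, Z)))))))))

Answer: NO — after 13 steps the term is S(S(S(S(S(S(S(S(add(Z, Z))))))))), not yet normal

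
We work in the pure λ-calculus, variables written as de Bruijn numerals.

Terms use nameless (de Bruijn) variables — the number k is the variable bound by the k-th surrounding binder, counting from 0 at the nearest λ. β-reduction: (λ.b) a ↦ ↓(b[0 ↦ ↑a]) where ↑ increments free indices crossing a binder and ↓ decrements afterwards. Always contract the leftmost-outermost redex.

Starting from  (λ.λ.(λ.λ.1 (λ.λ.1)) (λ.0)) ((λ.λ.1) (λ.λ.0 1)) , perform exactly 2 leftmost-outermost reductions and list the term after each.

  start: (λ.λ.(λ.λ.1 (λ.λ.1)) (λ.0)) ((λ.λ.1) (λ.λ.0 1))
  step 1: λ.(λ.λ.1 (λ.λ.1)) (λ.0)
  step 2: λ.λ.(λ.0) (λ.λ.1)

Answer: after 2 steps: λ.λ.(λ.0) (λ.λ.1)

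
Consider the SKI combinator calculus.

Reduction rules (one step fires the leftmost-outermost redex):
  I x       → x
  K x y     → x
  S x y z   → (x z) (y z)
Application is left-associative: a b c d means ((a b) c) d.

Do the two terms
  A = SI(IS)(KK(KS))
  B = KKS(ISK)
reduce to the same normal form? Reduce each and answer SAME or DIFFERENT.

Term A:
  start: SI(IS)(KK(KS))
  [1] I(KK(KS))(IS(KK(KS)))
  [2] KK(KS)(IS(KK(KS)))
  [3] K(IS(KK(KS)))
  [4] K(S(KK(KS)))
  [5] K(SK)

Term B:
  start: KKS(ISK)
  [1] K(ISK)
  [2] K(SK)

Answer: SAME — A ⇓ K(SK), B ⇓ K(SK)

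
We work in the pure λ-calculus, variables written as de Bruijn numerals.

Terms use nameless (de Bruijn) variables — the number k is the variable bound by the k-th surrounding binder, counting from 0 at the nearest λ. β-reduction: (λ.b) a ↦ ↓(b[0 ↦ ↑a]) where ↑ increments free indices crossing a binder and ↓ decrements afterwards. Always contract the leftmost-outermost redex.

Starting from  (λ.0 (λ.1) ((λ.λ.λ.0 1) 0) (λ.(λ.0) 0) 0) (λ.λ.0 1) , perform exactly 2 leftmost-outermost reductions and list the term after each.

Answer: after 2 steps: (λ.0 (λ.λ.λ.0 1)) ((λ.λ.λ.0 1) (λ.λ.0 1)) (λ.(λ.0) 0) (λ.λ.0 1)

Working:
  start: (λ.0 (λ.1) ((λ.λ.λ.0 1) 0) (λ.(λ.0) 0) 0) (λ.λ.0 1)
  step 1: (λ.λ.0 1) (λ.λ.λ.0 1) ((λ.λ.λ.0 1) (λ.λ.0 1)) (λ.(λ.0) 0) (λ.λ.0 1)
  step 2: (λ.0 (λ.λ.λ.0 1)) ((λ.λ.λ.0 1) (λ.λ.0 1)) (λ.(λ.0) 0) (λ.λ.0 1)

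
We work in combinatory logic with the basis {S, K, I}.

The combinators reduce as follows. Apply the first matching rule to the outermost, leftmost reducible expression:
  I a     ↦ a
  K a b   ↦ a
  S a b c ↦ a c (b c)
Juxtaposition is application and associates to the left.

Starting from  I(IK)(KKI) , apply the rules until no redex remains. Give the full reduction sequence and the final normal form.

  start: I(IK)(KKI)
  step 1: IK(KKI)
  step 2: K(KKI)
  step 3: KK

Answer: normal form = KK  (in 3 steps)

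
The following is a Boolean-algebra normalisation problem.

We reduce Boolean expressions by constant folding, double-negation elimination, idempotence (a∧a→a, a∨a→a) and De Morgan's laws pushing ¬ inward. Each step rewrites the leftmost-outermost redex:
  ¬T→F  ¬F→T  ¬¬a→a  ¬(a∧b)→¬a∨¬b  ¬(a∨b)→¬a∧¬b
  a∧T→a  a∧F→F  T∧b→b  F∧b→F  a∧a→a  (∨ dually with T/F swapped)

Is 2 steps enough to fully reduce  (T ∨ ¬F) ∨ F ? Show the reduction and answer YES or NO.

  start: (T ∨ ¬F) ∨ F
  step 1: T ∨ ¬F
  step 2: T

Answer: YES — reaches normal form T in 2 ≤ 2 steps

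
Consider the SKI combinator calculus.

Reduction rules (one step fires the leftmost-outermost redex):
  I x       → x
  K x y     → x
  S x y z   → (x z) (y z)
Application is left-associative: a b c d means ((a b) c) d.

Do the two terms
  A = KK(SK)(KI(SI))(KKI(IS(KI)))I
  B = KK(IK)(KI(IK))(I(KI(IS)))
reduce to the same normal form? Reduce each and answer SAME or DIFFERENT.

Answer: SAME — A ⇓ I, B ⇓ I

Derivation:
Term A:
  start: KK(SK)(KI(SI))(KKI(IS(KI)))I
  step 1: K(KI(SI))(KKI(IS(KI)))I
  step 2: KI(SI)I
  step 3: II
  step 4: I

Term B:
  start: KK(IK)(KI(IK))(I(KI(IS)))
  step 1: K(KI(IK))(I(KI(IS)))
  step 2: KI(IK)
  step 3: I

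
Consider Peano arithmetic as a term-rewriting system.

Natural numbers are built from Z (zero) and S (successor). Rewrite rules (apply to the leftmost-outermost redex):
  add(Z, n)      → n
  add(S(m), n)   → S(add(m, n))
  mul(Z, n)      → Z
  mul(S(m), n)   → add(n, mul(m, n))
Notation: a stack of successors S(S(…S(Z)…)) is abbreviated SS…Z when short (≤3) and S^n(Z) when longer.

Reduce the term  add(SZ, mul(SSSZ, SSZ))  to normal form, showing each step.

  start: add(SZ, mul(SSSZ, SSZ))
  [1] S(add(Z, mul(SSSZ, SSZ)))
  [2] S(mul(SSSZ, SSZ))
  [3] S(add(SSZ, mul(SSZ, SSZ)))
  [4] S(S(add(SZ, mul(SSZ, SSZ))))
  [5] S(S(S(add(Z, mul(SSZ, SSZ)))))
  [6] S(S(S(mul(SSZ, SSZ))))
  [7] S(S(S(add(SSZ, mul(SZ, SSZ)))))
  [8] S(S(S(S(add(SZ, mul(SZ, SSZ))))))
  [9] S(S(S(S(S(add(Z, mul(SZ, SSZ)))))))
  [10] S(S(S(S(S(mul(SZ, SSZ))))))
  [11] S(S(S(S(S(add(SSZ, mul(Z, SSZ)))))))
  [12] S(S(S(S(S(S(add(SZ, mul(Z, SSZ))))))))
  [13] S(S(S(S(S(S(S(add(Z, mul(Z, SSZ)))))))))
  [14] S(S(S(S(S(S(S(mul(Z, SSZ))))))))
  [15] S^7(Z)

Answer: normal form = S^7(Z)  (in 15 steps)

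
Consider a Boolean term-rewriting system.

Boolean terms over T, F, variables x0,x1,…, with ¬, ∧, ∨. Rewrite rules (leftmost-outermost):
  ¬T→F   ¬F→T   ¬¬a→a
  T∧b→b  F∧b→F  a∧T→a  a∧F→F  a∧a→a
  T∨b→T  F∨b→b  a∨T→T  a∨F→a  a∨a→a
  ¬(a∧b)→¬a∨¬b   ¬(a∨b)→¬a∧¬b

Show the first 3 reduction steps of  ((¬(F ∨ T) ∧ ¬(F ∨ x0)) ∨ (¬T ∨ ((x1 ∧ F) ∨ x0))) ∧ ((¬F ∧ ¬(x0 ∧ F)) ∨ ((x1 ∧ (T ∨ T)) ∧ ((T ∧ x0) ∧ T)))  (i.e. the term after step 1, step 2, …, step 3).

  start: ((¬(F ∨ T) ∧ ¬(F ∨ x0)) ∨ (¬T ∨ ((x1 ∧ F) ∨ x0))) ∧ ((¬F ∧ ¬(x0 ∧ F)) ∨ ((x1 ∧ (T ∨ T)) ∧ ((T ∧ x0) ∧ T)))
  →1  (((¬F ∧ ¬T) ∧ ¬(F ∨ x0)) ∨ (¬T ∨ ((x1 ∧ F) ∨ x0))) ∧ ((¬F ∧ ¬(x0 ∧ F)) ∨ ((x1 ∧ (T ∨ T)) ∧ ((T ∧ x0) ∧ T)))
  →2  (((T ∧ ¬T) ∧ ¬(F ∨ x0)) ∨ (¬T ∨ ((x1 ∧ F) ∨ x0))) ∧ ((¬F ∧ ¬(x0 ∧ F)) ∨ ((x1 ∧ (T ∨ T)) ∧ ((T ∧ x0) ∧ T)))
  →3  ((¬T ∧ ¬(F ∨ x0)) ∨ (¬T ∨ ((x1 ∧ F) ∨ x0))) ∧ ((¬F ∧ ¬(x0 ∧ F)) ∨ ((x1 ∧ (T ∨ T)) ∧ ((T ∧ x0) ∧ T)))

Answer: after 3 steps: ((¬T ∧ ¬(F ∨ x0)) ∨ (¬T ∨ ((x1 ∧ F) ∨ x0))) ∧ ((¬F ∧ ¬(x0 ∧ F)) ∨ ((x1 ∧ (T ∨ T)) ∧ ((T ∧ x0) ∧ T)))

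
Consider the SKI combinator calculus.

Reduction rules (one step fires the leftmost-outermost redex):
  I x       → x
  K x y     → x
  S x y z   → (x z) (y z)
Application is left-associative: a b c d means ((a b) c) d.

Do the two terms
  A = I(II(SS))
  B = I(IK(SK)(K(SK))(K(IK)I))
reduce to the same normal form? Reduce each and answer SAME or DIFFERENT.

Term A:
  start: I(II(SS))
  [1] II(SS)
  [2] I(SS)
  [3] SS

Term B:
  start: I(IK(SK)(K(SK))(K(IK)I))
  [1] IK(SK)(K(SK))(K(IK)I)
  [2] K(SK)(K(SK))(K(IK)I)
  [3] SK(K(IK)I)
  [4] SK(IK)
  [5] SKK

Answer: DIFFERENT — A ⇓ SS, B ⇓ SKK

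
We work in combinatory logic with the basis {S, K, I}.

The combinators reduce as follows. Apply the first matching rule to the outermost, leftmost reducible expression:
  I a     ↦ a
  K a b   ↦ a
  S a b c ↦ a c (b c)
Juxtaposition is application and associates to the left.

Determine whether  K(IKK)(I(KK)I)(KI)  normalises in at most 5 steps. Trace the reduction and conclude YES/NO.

  start: K(IKK)(I(KK)I)(KI)
  step 1: IKK(KI)
  step 2: KK(KI)
  step 3: K

Answer: YES — reaches normal form K in 3 ≤ 5 steps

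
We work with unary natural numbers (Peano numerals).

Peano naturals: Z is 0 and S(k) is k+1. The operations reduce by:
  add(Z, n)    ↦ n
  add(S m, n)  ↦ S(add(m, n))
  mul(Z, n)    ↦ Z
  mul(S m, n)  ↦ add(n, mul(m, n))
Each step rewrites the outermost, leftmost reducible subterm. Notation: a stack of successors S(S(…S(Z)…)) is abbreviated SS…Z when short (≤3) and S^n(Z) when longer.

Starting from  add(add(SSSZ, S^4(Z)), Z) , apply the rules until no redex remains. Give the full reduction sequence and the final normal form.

  start: add(add(SSSZ, S^4(Z)), Z)
  step 1: add(S(add(SSZ, S^4(Z))), Z)
  step 2: S(add(add(SSZ, S^4(Z)), Z))
  step 3: S(add(S(add(SZ, S^4(Z))), Z))
  step 4: S(S(add(add(SZ, S^4(Z)), Z)))
  step 5: S(S(add(S(add(Z, S^4(Z))), Z)))
  step 6: S(S(S(add(add(Z, S^4(Z)), Z))))
  step 7: S(S(S(add(S^4(Z), Z))))
  step 8: S(S(S(S(add(SSSZ, Z)))))
  step 9: S(S(S(S(S(add(SSZ, Z))))))
  step 10: S(S(S(S(S(S(add(SZ, Z)))))))
  step 11: S(S(S(S(S(S(S(add(Z, Z))))))))
  step 12: S^7(Z)

Answer: normal form = S^7(Z)  (in 12 steps)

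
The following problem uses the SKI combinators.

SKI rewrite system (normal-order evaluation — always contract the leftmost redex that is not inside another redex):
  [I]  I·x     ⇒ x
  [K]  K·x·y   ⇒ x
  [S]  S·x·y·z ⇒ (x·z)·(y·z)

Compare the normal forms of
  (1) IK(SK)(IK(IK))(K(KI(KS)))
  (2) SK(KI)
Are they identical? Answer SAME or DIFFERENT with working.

Term A:
  start: IK(SK)(IK(IK))(K(KI(KS)))
  step 1: K(SK)(IK(IK))(K(KI(KS)))
  step 2: SK(K(KI(KS)))
  step 3: SK(KI)

Term B:
  start: SK(KI)

Answer: SAME — A ⇓ SK(KI), B ⇓ SK(KI)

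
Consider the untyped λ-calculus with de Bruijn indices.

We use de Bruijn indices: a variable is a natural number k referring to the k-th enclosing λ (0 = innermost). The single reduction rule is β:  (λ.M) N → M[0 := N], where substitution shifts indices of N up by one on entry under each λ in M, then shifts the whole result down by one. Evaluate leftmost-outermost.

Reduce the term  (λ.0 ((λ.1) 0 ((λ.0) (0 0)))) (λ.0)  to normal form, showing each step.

  start: (λ.0 ((λ.1) 0 ((λ.0) (0 0)))) (λ.0)
  →1  (λ.0) ((λ.λ.0) (λ.0) ((λ.0) ((λ.0) (λ.0))))
  →2  (λ.λ.0) (λ.0) ((λ.0) ((λ.0) (λ.0)))
  →3  (λ.0) ((λ.0) ((λ.0) (λ.0)))
  →4  (λ.0) ((λ.0) (λ.0))
  →5  (λ.0) (λ.0)
  →6  λ.0

Answer: normal form = λ.0  (in 6 steps)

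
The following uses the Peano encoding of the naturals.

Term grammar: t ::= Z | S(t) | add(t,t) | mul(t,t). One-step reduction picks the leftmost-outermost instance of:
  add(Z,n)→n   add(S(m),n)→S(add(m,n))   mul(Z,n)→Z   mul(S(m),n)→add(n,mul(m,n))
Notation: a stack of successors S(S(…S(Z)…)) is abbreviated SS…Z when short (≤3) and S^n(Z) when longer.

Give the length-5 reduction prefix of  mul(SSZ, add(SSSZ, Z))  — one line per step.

Answer: after 5 steps: S(S(add(add(SZ, Z), mul(SZ, add(SSSZ, Z)))))

Derivation:
  start: mul(SSZ, add(SSSZ, Z))
  [1] add(add(SSSZ, Z), mul(SZ, add(SSSZ, Z)))
  [2] add(S(add(SSZ, Z)), mul(SZ, add(SSSZ, Z)))
  [3] S(add(add(SSZ, Z), mul(SZ, add(SSSZ, Z))))
  [4] S(add(S(add(SZ, Z)), mul(SZ, add(SSSZ, Z))))
  [5] S(S(add(add(SZ, Z), mul(SZ, add(SSSZ, Z)))))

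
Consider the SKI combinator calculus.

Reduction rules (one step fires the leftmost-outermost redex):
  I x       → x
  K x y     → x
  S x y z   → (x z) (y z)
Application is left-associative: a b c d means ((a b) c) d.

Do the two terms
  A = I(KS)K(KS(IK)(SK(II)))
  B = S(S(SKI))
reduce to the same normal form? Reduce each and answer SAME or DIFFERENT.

Term A:
  start: I(KS)K(KS(IK)(SK(II)))
  →1  KSK(KS(IK)(SK(II)))
  →2  S(KS(IK)(SK(II)))
  →3  S(S(SK(II)))
  →4  S(S(SKI))

Term B:
  start: S(S(SKI))

Answer: SAME — A ⇓ S(S(SKI)), B ⇓ S(S(SKI))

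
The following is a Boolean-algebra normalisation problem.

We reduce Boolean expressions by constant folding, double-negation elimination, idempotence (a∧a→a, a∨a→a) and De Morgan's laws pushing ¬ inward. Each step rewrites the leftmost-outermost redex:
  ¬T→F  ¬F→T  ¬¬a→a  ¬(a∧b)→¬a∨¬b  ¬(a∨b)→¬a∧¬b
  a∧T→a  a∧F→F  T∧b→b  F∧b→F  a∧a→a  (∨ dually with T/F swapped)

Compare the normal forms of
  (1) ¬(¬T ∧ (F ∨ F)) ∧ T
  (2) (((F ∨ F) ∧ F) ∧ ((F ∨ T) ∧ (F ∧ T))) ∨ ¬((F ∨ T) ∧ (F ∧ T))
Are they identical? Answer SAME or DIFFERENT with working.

Answer: SAME — A ⇓ T, B ⇓ T

Working:
Term A:
  start: ¬(¬T ∧ (F ∨ F)) ∧ T
  step 1: ¬(¬T ∧ (F ∨ F))
  step 2: ¬¬T ∨ ¬(F ∨ F)
  step 3: T ∨ ¬(F ∨ F)
  step 4: T

Term B:
  start: (((F ∨ F) ∧ F) ∧ ((F ∨ T) ∧ (F ∧ T))) ∨ ¬((F ∨ T) ∧ (F ∧ T))
  step 1: (F ∧ ((F ∨ T) ∧ (F ∧ T))) ∨ ¬((F ∨ T) ∧ (F ∧ T))
  step 2: F ∨ ¬((F ∨ T) ∧ (F ∧ T))
  step 3: ¬((F ∨ T) ∧ (F ∧ T))
  step 4: ¬(F ∨ T) ∨ ¬(F ∧ T)
  step 5: (¬F ∧ ¬T) ∨ ¬(F ∧ T)
  step 6: (T ∧ ¬T) ∨ ¬(F ∧ T)
  step 7: ¬T ∨ ¬(F ∧ T)
  step 8: F ∨ ¬(F ∧ T)
  step 9: ¬(F ∧ T)
  step 10: ¬F ∨ ¬T
  step 11: T ∨ ¬T
  step 12: T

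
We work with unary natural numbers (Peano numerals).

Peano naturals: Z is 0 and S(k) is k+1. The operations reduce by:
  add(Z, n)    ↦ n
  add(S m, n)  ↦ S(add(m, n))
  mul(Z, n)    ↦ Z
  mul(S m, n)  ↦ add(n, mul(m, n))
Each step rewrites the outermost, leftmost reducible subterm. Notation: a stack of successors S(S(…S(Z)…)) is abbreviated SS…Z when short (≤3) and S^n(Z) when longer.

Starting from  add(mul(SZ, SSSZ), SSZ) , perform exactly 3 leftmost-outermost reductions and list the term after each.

Answer: after 3 steps: S(add(add(SSZ, mul(Z, SSSZ)), SSZ))

Derivation:
  start: add(mul(SZ, SSSZ), SSZ)
  →1  add(add(SSSZ, mul(Z, SSSZ)), SSZ)
  →2  add(S(add(SSZ, mul(Z, SSSZ))), SSZ)
  →3  S(add(add(SSZ, mul(Z, SSSZ)), SSZ))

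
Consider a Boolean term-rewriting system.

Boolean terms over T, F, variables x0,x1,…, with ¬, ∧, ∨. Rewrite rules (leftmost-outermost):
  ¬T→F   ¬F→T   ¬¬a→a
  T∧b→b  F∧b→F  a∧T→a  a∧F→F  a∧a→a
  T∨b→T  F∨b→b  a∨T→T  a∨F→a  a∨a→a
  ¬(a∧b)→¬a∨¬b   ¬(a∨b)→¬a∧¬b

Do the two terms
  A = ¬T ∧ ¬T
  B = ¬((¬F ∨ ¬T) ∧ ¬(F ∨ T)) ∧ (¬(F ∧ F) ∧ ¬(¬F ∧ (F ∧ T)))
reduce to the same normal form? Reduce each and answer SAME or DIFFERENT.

Term A:
  start: ¬T ∧ ¬T
  [1] ¬T
  [2] F

Term B:
  start: ¬((¬F ∨ ¬T) ∧ ¬(F ∨ T)) ∧ (¬(F ∧ F) ∧ ¬(¬F ∧ (F ∧ T)))
  [1] (¬(¬F ∨ ¬T) ∨ ¬¬(F ∨ T)) ∧ (¬(F ∧ F) ∧ ¬(¬F ∧ (F ∧ T)))
  [2] ((¬¬F ∧ ¬¬T) ∨ ¬¬(F ∨ T)) ∧ (¬(F ∧ F) ∧ ¬(¬F ∧ (F ∧ T)))
  [3] ((F ∧ ¬¬T) ∨ ¬¬(F ∨ T)) ∧ (¬(F ∧ F) ∧ ¬(¬F ∧ (F ∧ T)))
  [4] (F ∨ ¬¬(F ∨ T)) ∧ (¬(F ∧ F) ∧ ¬(¬F ∧ (F ∧ T)))
  [5] ¬¬(F ∨ T) ∧ (¬(F ∧ F) ∧ ¬(¬F ∧ (F ∧ T)))
  [6] (F ∨ T) ∧ (¬(F ∧ F) ∧ ¬(¬F ∧ (F ∧ T)))
  [7] T ∧ (¬(F ∧ F) ∧ ¬(¬F ∧ (F ∧ T)))
  [8] ¬(F ∧ F) ∧ ¬(¬F ∧ (F ∧ T))
  [9] (¬F ∨ ¬F) ∧ ¬(¬F ∧ (F ∧ T))
  [10] ¬F ∧ ¬(¬F ∧ (F ∧ T))
  [11] T ∧ ¬(¬F ∧ (F ∧ T))
  [12] ¬(¬F ∧ (F ∧ T))
  [13] ¬¬F ∨ ¬(F ∧ T)
  [14] F ∨ ¬(F ∧ T)
  [15] ¬(F ∧ T)
  [16] ¬F ∨ ¬T
  [17] T ∨ ¬T
  [18] T

Answer: DIFFERENT — A ⇓ F, B ⇓ T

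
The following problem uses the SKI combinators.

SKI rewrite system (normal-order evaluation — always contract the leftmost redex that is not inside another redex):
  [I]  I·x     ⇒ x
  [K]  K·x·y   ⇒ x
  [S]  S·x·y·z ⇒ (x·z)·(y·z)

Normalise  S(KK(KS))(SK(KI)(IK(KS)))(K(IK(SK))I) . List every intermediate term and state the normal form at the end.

  start: S(KK(KS))(SK(KI)(IK(KS)))(K(IK(SK))I)
  step 1: KK(KS)(K(IK(SK))I)(SK(KI)(IK(KS))(K(IK(SK))I))
  step 2: K(K(IK(SK))I)(SK(KI)(IK(KS))(K(IK(SK))I))
  step 3: K(IK(SK))I
  step 4: IK(SK)
  step 5: K(SK)

Answer: normal form = K(SK)  (in 5 steps)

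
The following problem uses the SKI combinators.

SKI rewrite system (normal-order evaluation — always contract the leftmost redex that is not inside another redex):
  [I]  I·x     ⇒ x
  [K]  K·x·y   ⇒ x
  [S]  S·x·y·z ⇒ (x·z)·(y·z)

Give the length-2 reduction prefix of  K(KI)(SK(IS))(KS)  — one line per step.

  start: K(KI)(SK(IS))(KS)
  →1  KI(KS)
  →2  I

Answer: after 2 steps: I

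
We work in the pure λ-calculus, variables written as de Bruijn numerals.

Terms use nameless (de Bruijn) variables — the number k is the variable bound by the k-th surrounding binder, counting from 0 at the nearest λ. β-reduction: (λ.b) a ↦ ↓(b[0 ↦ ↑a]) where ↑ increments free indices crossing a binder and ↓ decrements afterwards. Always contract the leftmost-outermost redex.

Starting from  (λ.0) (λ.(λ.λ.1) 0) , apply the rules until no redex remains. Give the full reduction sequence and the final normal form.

Answer: normal form = λ.λ.1  (in 2 steps)

Working:
  start: (λ.0) (λ.(λ.λ.1) 0)
  [1] λ.(λ.λ.1) 0
  [2] λ.λ.1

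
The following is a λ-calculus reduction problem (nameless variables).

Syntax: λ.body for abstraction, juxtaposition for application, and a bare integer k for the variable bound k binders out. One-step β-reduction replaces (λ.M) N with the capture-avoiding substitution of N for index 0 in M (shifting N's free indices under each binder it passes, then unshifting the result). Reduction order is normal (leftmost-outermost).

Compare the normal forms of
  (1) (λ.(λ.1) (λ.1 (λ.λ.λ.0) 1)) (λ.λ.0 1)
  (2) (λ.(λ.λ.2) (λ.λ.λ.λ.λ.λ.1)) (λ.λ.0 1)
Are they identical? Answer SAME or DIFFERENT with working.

Term A:
  start: (λ.(λ.1) (λ.1 (λ.λ.λ.0) 1)) (λ.λ.0 1)
  step 1: (λ.λ.λ.0 1) (λ.(λ.λ.0 1) (λ.λ.λ.0) (λ.λ.0 1))
  step 2: λ.λ.0 1

Term B:
  start: (λ.(λ.λ.2) (λ.λ.λ.λ.λ.λ.1)) (λ.λ.0 1)
  step 1: (λ.λ.λ.λ.0 1) (λ.λ.λ.λ.λ.λ.1)
  step 2: λ.λ.λ.0 1

Answer: DIFFERENT — A ⇓ λ.λ.0 1, B ⇓ λ.λ.λ.0 1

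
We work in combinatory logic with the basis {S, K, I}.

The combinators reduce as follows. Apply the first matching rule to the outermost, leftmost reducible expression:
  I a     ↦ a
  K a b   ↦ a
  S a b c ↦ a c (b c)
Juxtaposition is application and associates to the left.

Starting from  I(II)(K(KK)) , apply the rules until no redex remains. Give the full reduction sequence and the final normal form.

Answer: normal form = K(KK)  (in 3 steps)

Reduction:
  start: I(II)(K(KK))
  [1] II(K(KK))
  [2] I(K(KK))
  [3] K(KK)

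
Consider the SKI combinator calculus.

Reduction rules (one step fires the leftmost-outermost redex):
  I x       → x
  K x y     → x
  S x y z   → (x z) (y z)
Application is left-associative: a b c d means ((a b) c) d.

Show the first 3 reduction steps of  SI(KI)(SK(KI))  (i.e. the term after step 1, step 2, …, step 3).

Answer: after 3 steps: K(KI(SK(KI)))(KI(KI(SK(KI))))

Derivation:
  start: SI(KI)(SK(KI))
  [1] I(SK(KI))(KI(SK(KI)))
  [2] SK(KI)(KI(SK(KI)))
  [3] K(KI(SK(KI)))(KI(KI(SK(KI))))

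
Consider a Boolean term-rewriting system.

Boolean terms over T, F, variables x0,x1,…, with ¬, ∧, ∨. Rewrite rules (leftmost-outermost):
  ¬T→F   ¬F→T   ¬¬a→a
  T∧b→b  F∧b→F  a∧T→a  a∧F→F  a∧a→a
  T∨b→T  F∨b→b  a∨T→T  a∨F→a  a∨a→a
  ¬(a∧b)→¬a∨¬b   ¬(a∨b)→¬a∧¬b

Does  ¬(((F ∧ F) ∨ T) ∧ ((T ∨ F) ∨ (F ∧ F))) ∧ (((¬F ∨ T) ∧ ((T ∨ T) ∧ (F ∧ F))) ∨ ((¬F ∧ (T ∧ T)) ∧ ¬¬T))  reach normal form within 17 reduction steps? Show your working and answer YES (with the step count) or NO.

  start: ¬(((F ∧ F) ∨ T) ∧ ((T ∨ F) ∨ (F ∧ F))) ∧ (((¬F ∨ T) ∧ ((T ∨ T) ∧ (F ∧ F))) ∨ ((¬F ∧ (T ∧ T)) ∧ ¬¬T))
  →1  (¬((F ∧ F) ∨ T) ∨ ¬((T ∨ F) ∨ (F ∧ F))) ∧ (((¬F ∨ T) ∧ ((T ∨ T) ∧ (F ∧ F))) ∨ ((¬F ∧ (T ∧ T)) ∧ ¬¬T))
  →2  ((¬(F ∧ F) ∧ ¬T) ∨ ¬((T ∨ F) ∨ (F ∧ F))) ∧ (((¬F ∨ T) ∧ ((T ∨ T) ∧ (F ∧ F))) ∨ ((¬F ∧ (T ∧ T)) ∧ ¬¬T))
  →3  (((¬F ∨ ¬F) ∧ ¬T) ∨ ¬((T ∨ F) ∨ (F ∧ F))) ∧ (((¬F ∨ T) ∧ ((T ∨ T) ∧ (F ∧ F))) ∨ ((¬F ∧ (T ∧ T)) ∧ ¬¬T))
  →4  ((¬F ∧ ¬T) ∨ ¬((T ∨ F) ∨ (F ∧ F))) ∧ (((¬F ∨ T) ∧ ((T ∨ T) ∧ (F ∧ F))) ∨ ((¬F ∧ (T ∧ T)) ∧ ¬¬T))
  →5  ((T ∧ ¬T) ∨ ¬((T ∨ F) ∨ (F ∧ F))) ∧ (((¬F ∨ T) ∧ ((T ∨ T) ∧ (F ∧ F))) ∨ ((¬F ∧ (T ∧ T)) ∧ ¬¬T))
  →6  (¬T ∨ ¬((T ∨ F) ∨ (F ∧ F))) ∧ (((¬F ∨ T) ∧ ((T ∨ T) ∧ (F ∧ F))) ∨ ((¬F ∧ (T ∧ T)) ∧ ¬¬T))
  →7  (F ∨ ¬((T ∨ F) ∨ (F ∧ F))) ∧ (((¬F ∨ T) ∧ ((T ∨ T) ∧ (F ∧ F))) ∨ ((¬F ∧ (T ∧ T)) ∧ ¬¬T))
  →8  ¬((T ∨ F) ∨ (F ∧ F)) ∧ (((¬F ∨ T) ∧ ((T ∨ T) ∧ (F ∧ F))) ∨ ((¬F ∧ (T ∧ T)) ∧ ¬¬T))
  →9  (¬(T ∨ F) ∧ ¬(F ∧ F)) ∧ (((¬F ∨ T) ∧ ((T ∨ T) ∧ (F ∧ F))) ∨ ((¬F ∧ (T ∧ T)) ∧ ¬¬T))
  →10  ((¬T ∧ ¬F) ∧ ¬(F ∧ F)) ∧ (((¬F ∨ T) ∧ ((T ∨ T) ∧ (F ∧ F))) ∨ ((¬F ∧ (T ∧ T)) ∧ ¬¬T))
  →11  ((F ∧ ¬F) ∧ ¬(F ∧ F)) ∧ (((¬F ∨ T) ∧ ((T ∨ T) ∧ (F ∧ F))) ∨ ((¬F ∧ (T ∧ T)) ∧ ¬¬T))
  →12  (F ∧ ¬(F ∧ F)) ∧ (((¬F ∨ T) ∧ ((T ∨ T) ∧ (F ∧ F))) ∨ ((¬F ∧ (T ∧ T)) ∧ ¬¬T))
  →13  F ∧ (((¬F ∨ T) ∧ ((T ∨ T) ∧ (F ∧ F))) ∨ ((¬F ∧ (T ∧ T)) ∧ ¬¬T))
  →14  F

Answer: YES — reaches normal form F in 14 ≤ 17 steps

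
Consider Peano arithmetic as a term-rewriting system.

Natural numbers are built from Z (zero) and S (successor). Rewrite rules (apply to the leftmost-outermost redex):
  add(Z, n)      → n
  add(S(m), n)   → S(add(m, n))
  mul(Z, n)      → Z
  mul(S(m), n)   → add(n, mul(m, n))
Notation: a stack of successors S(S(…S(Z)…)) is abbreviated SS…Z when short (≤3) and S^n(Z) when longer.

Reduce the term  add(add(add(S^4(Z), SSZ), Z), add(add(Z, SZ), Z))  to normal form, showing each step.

Answer: normal form = S^7(Z)  (in 22 steps)

Reduction:
  start: add(add(add(S^4(Z), SSZ), Z), add(add(Z, SZ), Z))
  step 1: add(add(S(add(SSSZ, SSZ)), Z), add(add(Z, SZ), Z))
  step 2: add(S(add(add(SSSZ, SSZ), Z)), add(add(Z, SZ), Z))
  step 3: S(add(add(add(SSSZ, SSZ), Z), add(add(Z, SZ), Z)))
  step 4: S(add(add(S(add(SSZ, SSZ)), Z), add(add(Z, SZ), Z)))
  step 5: S(add(S(add(add(SSZ, SSZ), Z)), add(add(Z, SZ), Z)))
  step 6: S(S(add(add(add(SSZ, SSZ), Z), add(add(Z, SZ), Z))))
  step 7: S(S(add(add(S(add(SZ, SSZ)), Z), add(add(Z, SZ), Z))))
  step 8: S(S(add(S(add(add(SZ, SSZ), Z)), add(add(Z, SZ), Z))))
  step 9: S(S(S(add(add(add(SZ, SSZ), Z), add(add(Z, SZ), Z)))))
  step 10: S(S(S(add(add(S(add(Z, SSZ)), Z), add(add(Z, SZ), Z)))))
  step 11: S(S(S(add(S(add(add(Z, SSZ), Z)), add(add(Z, SZ), Z)))))
  step 12: S(S(S(S(add(add(add(Z, SSZ), Z), add(add(Z, SZ), Z))))))
  step 13: S(S(S(S(add(add(SSZ, Z), add(add(Z, SZ), Z))))))
  step 14: S(S(S(S(add(S(add(SZ, Z)), add(add(Z, SZ), Z))))))
  step 15: S(S(S(S(S(add(add(SZ, Z), add(add(Z, SZ), Z)))))))
  step 16: S(S(S(S(S(add(S(add(Z, Z)), add(add(Z, SZ), Z)))))))
  step 17: S(S(S(S(S(S(add(add(Z, Z), add(add(Z, SZ), Z))))))))
  step 18: S(S(S(S(S(S(add(Z, add(add(Z, SZ), Z))))))))
  step 19: S(S(S(S(S(S(add(add(Z, SZ), Z)))))))
  step 20: S(S(S(S(S(S(add(SZ, Z)))))))
  step 21: S(S(S(S(S(S(S(add(Z, Z))))))))
  step 22: S^7(Z)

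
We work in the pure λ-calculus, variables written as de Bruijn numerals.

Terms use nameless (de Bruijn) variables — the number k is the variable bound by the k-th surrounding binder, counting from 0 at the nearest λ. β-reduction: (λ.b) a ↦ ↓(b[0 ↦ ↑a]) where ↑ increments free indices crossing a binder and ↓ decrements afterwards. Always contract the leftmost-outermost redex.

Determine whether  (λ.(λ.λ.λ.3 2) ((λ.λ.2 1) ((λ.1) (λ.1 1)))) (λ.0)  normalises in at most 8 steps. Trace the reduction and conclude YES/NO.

  start: (λ.(λ.λ.λ.3 2) ((λ.λ.2 1) ((λ.1) (λ.1 1)))) (λ.0)
  [1] (λ.λ.λ.(λ.0) 2) ((λ.λ.(λ.0) 1) ((λ.λ.0) (λ.(λ.0) (λ.0))))
  [2] λ.λ.(λ.0) ((λ.λ.(λ.0) 1) ((λ.λ.0) (λ.(λ.0) (λ.0))))
  [3] λ.λ.(λ.λ.(λ.0) 1) ((λ.λ.0) (λ.(λ.0) (λ.0)))
  [4] λ.λ.λ.(λ.0) ((λ.λ.0) (λ.(λ.0) (λ.0)))
  [5] λ.λ.λ.(λ.λ.0) (λ.(λ.0) (λ.0))
  [6] λ.λ.λ.λ.0

Answer: YES — reaches normal form λ.λ.λ.λ.0 in 6 ≤ 8 steps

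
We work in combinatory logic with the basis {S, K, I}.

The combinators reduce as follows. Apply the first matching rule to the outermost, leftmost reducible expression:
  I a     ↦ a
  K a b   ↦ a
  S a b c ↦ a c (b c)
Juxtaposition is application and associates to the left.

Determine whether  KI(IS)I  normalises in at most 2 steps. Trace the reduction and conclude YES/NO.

Answer: YES — reaches normal form I in 2 ≤ 2 steps

Working:
  start: KI(IS)I
  step 1: II
  step 2: I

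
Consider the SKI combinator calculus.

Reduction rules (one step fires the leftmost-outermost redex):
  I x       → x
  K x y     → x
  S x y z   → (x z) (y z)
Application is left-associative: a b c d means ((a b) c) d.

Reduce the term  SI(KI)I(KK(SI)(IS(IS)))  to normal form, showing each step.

  start: SI(KI)I(KK(SI)(IS(IS)))
  [1] II(KII)(KK(SI)(IS(IS)))
  [2] I(KII)(KK(SI)(IS(IS)))
  [3] KII(KK(SI)(IS(IS)))
  [4] I(KK(SI)(IS(IS)))
  [5] KK(SI)(IS(IS))
  [6] K(IS(IS))
  [7] K(S(IS))
  [8] K(SS)

Answer: normal form = K(SS)  (in 8 steps)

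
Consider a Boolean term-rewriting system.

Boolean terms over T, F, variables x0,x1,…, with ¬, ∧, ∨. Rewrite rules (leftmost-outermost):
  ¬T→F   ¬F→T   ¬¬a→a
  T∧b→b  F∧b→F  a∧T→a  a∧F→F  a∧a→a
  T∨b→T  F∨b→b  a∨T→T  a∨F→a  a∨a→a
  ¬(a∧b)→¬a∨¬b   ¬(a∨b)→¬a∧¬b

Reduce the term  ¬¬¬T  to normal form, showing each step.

  start: ¬¬¬T
  [1] ¬T
  [2] F

Answer: normal form = F  (in 2 steps)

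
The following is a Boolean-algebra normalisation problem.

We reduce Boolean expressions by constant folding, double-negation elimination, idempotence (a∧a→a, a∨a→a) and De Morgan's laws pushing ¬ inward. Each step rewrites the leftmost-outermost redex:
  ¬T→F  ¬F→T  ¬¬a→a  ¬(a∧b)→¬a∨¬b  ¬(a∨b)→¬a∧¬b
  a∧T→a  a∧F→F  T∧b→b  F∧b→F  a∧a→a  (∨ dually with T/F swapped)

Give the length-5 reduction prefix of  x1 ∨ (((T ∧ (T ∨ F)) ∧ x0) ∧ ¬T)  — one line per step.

  start: x1 ∨ (((T ∧ (T ∨ F)) ∧ x0) ∧ ¬T)
  [1] x1 ∨ (((T ∨ F) ∧ x0) ∧ ¬T)
  [2] x1 ∨ ((T ∧ x0) ∧ ¬T)
  [3] x1 ∨ (x0 ∧ ¬T)
  [4] x1 ∨ (x0 ∧ F)
  [5] x1 ∨ F

Answer: after 5 steps: x1 ∨ F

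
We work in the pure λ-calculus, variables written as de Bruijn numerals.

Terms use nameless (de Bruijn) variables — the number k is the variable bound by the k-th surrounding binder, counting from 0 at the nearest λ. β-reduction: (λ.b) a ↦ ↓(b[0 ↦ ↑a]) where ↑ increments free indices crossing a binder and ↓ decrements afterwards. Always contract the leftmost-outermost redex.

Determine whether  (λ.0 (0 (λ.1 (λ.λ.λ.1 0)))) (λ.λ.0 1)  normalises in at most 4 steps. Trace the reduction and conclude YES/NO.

  start: (λ.0 (0 (λ.1 (λ.λ.λ.1 0)))) (λ.λ.0 1)
  step 1: (λ.λ.0 1) ((λ.λ.0 1) (λ.(λ.λ.0 1) (λ.λ.λ.1 0)))
  step 2: λ.0 ((λ.λ.0 1) (λ.(λ.λ.0 1) (λ.λ.λ.1 0)))
  step 3: λ.0 (λ.0 (λ.(λ.λ.0 1) (λ.λ.λ.1 0)))
  step 4: λ.0 (λ.0 (λ.λ.0 (λ.λ.λ.1 0)))

Answer: YES — reaches normal form λ.0 (λ.0 (λ.λ.0 (λ.λ.λ.1 0))) in 4 ≤ 4 steps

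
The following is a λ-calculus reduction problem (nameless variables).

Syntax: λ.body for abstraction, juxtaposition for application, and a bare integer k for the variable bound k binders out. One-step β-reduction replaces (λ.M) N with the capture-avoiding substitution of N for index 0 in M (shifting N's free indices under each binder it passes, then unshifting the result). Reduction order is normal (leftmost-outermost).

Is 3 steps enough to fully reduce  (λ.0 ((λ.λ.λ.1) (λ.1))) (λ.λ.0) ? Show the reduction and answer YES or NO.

Answer: YES — reaches normal form λ.0 in 2 ≤ 3 steps

Working:
  start: (λ.0 ((λ.λ.λ.1) (λ.1))) (λ.λ.0)
  [1] (λ.λ.0) ((λ.λ.λ.1) (λ.λ.λ.0))
  [2] λ.0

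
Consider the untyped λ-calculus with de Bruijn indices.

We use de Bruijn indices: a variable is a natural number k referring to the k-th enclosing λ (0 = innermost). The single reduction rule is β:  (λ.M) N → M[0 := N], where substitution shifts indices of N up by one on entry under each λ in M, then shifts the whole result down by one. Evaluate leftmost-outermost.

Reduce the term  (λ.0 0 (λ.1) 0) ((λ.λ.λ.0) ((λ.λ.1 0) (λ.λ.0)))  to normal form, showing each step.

  start: (λ.0 0 (λ.1) 0) ((λ.λ.λ.0) ((λ.λ.1 0) (λ.λ.0)))
  [1] (λ.λ.λ.0) ((λ.λ.1 0) (λ.λ.0)) ((λ.λ.λ.0) ((λ.λ.1 0) (λ.λ.0))) (λ.(λ.λ.λ.0) ((λ.λ.1 0) (λ.λ.0))) ((λ.λ.λ.0) ((λ.λ.1 0) (λ.λ.0)))
  [2] (λ.λ.0) ((λ.λ.λ.0) ((λ.λ.1 0) (λ.λ.0))) (λ.(λ.λ.λ.0) ((λ.λ.1 0) (λ.λ.0))) ((λ.λ.λ.0) ((λ.λ.1 0) (λ.λ.0)))
  [3] (λ.0) (λ.(λ.λ.λ.0) ((λ.λ.1 0) (λ.λ.0))) ((λ.λ.λ.0) ((λ.λ.1 0) (λ.λ.0)))
  [4] (λ.(λ.λ.λ.0) ((λ.λ.1 0) (λ.λ.0))) ((λ.λ.λ.0) ((λ.λ.1 0) (λ.λ.0)))
  [5] (λ.λ.λ.0) ((λ.λ.1 0) (λ.λ.0))
  [6] λ.λ.0

Answer: normal form = λ.λ.0  (in 6 steps)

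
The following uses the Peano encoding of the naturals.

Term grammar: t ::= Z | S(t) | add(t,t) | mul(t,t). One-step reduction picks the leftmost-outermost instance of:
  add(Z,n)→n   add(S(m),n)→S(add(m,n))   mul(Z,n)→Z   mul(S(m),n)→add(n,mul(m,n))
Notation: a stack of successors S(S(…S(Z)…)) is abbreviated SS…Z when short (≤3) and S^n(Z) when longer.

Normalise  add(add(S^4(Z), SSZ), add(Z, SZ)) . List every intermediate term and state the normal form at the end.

  start: add(add(S^4(Z), SSZ), add(Z, SZ))
  →1  add(S(add(SSSZ, SSZ)), add(Z, SZ))
  →2  S(add(add(SSSZ, SSZ), add(Z, SZ)))
  →3  S(add(S(add(SSZ, SSZ)), add(Z, SZ)))
  →4  S(S(add(add(SSZ, SSZ), add(Z, SZ))))
  →5  S(S(add(S(add(SZ, SSZ)), add(Z, SZ))))
  →6  S(S(S(add(add(SZ, SSZ), add(Z, SZ)))))
  →7  S(S(S(add(S(add(Z, SSZ)), add(Z, SZ)))))
  →8  S(S(S(S(add(add(Z, SSZ), add(Z, SZ))))))
  →9  S(S(S(S(add(SSZ, add(Z, SZ))))))
  →10  S(S(S(S(S(add(SZ, add(Z, SZ)))))))
  →11  S(S(S(S(S(S(add(Z, add(Z, SZ))))))))
  →12  S(S(S(S(S(S(add(Z, SZ)))))))
  →13  S^7(Z)

Answer: normal form = S^7(Z)  (in 13 steps)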